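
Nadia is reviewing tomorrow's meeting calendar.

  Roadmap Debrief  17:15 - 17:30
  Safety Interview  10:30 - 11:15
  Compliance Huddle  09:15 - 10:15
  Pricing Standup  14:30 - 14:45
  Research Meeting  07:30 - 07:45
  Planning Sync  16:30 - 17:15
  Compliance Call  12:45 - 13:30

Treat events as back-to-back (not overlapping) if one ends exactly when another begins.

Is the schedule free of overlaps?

Check each pair: they overlap iff neither finishes before the other starts.
Sorted by start: Research Meeting, Compliance Huddle, Safety Interview, Compliance Call, Pricing Standup, Planning Sync, Roadmap Debrief.
Compliance Huddle starts after Research Meeting ends, so nothing later overlaps Research Meeting either.
Safety Interview starts after Compliance Huddle ends, so nothing later overlaps Compliance Huddle either.
Compliance Call starts after Safety Interview ends, so nothing later overlaps Safety Interview either.
Pricing Standup starts after Compliance Call ends, so nothing later overlaps Compliance Call either.
Planning Sync starts after Pricing Standup ends, so nothing later overlaps Pricing Standup either.
Roadmap Debrief starts exactly when Planning Sync ends (back-to-back, no overlap).
Every pair is clear; the schedule has no overlaps.

Yes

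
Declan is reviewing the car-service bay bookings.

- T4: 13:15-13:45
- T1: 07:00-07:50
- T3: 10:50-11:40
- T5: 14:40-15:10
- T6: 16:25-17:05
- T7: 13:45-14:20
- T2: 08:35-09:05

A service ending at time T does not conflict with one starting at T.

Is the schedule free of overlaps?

Yes

Check each pair: they overlap iff neither finishes before the other starts.
Sorted by start: T1, T2, T3, T4, T7, T5, T6.
T2 starts after T1 ends; T1 is clear from here.
T3 starts after T2 ends; T2 is clear from here.
T4 starts after T3 ends; T3 is clear from here.
T7 starts exactly when T4 ends (back-to-back, no overlap); T4 is clear from here.
T5 starts after T7 ends; T7 is clear from here.
T6 starts after T5 ends.
Every pair is clear; the schedule has no overlaps.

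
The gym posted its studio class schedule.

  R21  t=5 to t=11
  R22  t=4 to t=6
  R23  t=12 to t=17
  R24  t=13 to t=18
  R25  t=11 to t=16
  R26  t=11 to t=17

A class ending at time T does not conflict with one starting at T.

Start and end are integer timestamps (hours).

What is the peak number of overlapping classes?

4

Sort all start/end points and keep a running count:
t=4 start R22 → 1
t=5 start R21 → 2
t=6 end R22 → 1
t=11 end R21 → 0
t=11 start R25 → 1
t=11 start R26 → 2
t=12 start R23 → 3
t=13 start R24 → 4
t=16 end R25 → 3
t=17 end R23 → 2
t=17 end R26 → 1
t=18 end R24 → 0
Peak is 4, at t=13 (R23, R24, R25, R26).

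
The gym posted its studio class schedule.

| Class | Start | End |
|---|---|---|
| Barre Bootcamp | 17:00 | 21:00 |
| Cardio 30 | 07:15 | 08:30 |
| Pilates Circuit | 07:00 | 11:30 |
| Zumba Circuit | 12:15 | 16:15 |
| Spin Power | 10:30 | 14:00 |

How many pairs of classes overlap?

Sorted by start: Pilates Circuit, Cardio 30, Spin Power, Zumba Circuit, Barre Bootcamp.
Cardio 30 starts before Pilates Circuit ends → Pilates Circuit and Cardio 30 overlap.
Spin Power starts before Pilates Circuit ends → Pilates Circuit and Spin Power overlap.
Zumba Circuit starts after Pilates Circuit ends; Pilates Circuit is clear from here.
Spin Power starts after Cardio 30 ends; Cardio 30 is clear from here.
Zumba Circuit starts before Spin Power ends → Spin Power and Zumba Circuit overlap.
Barre Bootcamp starts after Spin Power ends.
Barre Bootcamp starts after Zumba Circuit ends.
Overlapping pairs: Cardio 30 & Pilates Circuit, Pilates Circuit & Spin Power, Spin Power & Zumba Circuit — 3 in total.

3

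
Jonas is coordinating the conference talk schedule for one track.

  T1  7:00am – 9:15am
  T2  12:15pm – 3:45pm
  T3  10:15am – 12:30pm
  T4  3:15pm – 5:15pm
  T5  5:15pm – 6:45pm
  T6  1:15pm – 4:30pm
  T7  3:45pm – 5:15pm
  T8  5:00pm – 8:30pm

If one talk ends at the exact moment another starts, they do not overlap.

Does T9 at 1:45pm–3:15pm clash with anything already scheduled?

T1: ends 9:15am at or before T9 starts 1:45pm → clear.
T3: ends 12:30pm at or before T9 starts 1:45pm → clear.
T2: starts 12:15pm before T9 ends 3:15pm, and ends 3:45pm after T9 starts 1:45pm → overlap.
T6: starts 1:15pm before T9 ends 3:15pm, and ends 4:30pm after T9 starts 1:45pm → overlap.
T4: starts 3:15pm at or after T9 ends 3:15pm → clear.
T7: starts 3:45pm at or after T9 ends 3:15pm → clear.
T8: starts 5:00pm at or after T9 ends 3:15pm → clear.
T5: starts 5:15pm at or after T9 ends 3:15pm → clear.
T9 overlaps T2, T6.

Yes — it overlaps T2, T6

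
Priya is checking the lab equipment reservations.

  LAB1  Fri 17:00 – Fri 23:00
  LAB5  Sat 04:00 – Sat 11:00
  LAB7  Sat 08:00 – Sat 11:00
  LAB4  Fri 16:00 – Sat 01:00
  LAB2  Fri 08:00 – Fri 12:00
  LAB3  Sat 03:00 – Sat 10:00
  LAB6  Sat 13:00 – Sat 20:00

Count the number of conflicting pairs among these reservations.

4

Two intervals overlap when each starts before the other ends.
Sorted by start: LAB2, LAB4, LAB1, LAB3, LAB5, LAB7, LAB6.
LAB4 starts after LAB2 ends; LAB2 is clear from here.
LAB1 starts before LAB4 ends → LAB4 and LAB1 overlap.
LAB3 starts after LAB4 ends; LAB4 is clear from here.
LAB3 starts after LAB1 ends; LAB1 is clear from here.
LAB5 starts before LAB3 ends → LAB3 and LAB5 overlap.
LAB7 starts before LAB3 ends → LAB3 and LAB7 overlap.
LAB6 starts after LAB3 ends.
LAB7 starts before LAB5 ends → LAB5 and LAB7 overlap.
LAB6 starts after LAB5 ends.
LAB6 starts after LAB7 ends.
Overlapping pairs: LAB1 & LAB4, LAB3 & LAB5, LAB3 & LAB7, LAB5 & LAB7 — 4 in total.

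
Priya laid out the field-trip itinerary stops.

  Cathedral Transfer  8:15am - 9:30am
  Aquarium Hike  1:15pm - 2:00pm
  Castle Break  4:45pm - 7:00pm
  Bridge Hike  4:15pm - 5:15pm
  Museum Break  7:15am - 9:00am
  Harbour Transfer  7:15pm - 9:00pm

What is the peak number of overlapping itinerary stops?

Sweep the timeline, counting +1 at each start and −1 at each end (ends before starts at a tie):
7:15am start Museum Break → 1
8:15am start Cathedral Transfer → 2
9:00am end Museum Break → 1
9:30am end Cathedral Transfer → 0
1:15pm start Aquarium Hike → 1
2:00pm end Aquarium Hike → 0
4:15pm start Bridge Hike → 1
4:45pm start Castle Break → 2
5:15pm end Bridge Hike → 1
7:00pm end Castle Break → 0
7:15pm start Harbour Transfer → 1
9:00pm end Harbour Transfer → 0
Peak is 2, at 8:15am (Cathedral Transfer, Museum Break).

2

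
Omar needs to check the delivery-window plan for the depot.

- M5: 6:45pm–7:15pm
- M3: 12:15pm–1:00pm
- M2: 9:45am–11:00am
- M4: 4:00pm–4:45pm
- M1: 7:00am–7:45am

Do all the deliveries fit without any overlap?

Sorted by start: M1, M2, M3, M4, M5.
M2 starts after M1 ends — done with M1.
M3 starts after M2 ends — done with M2.
M4 starts after M3 ends — done with M3.
M5 starts after M4 ends.
Every pair is clear; the schedule has no overlaps.

Yes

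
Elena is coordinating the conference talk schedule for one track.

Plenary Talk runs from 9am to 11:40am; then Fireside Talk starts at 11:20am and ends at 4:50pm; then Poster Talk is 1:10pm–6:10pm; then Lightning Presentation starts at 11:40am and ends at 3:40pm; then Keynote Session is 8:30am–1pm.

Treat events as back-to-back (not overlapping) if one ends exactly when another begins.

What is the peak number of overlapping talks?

3

Walk through starts and ends in time order (an end at T is processed before a start at T):
8:30am start Keynote Session → 1
9am start Plenary Talk → 2
11:20am start Fireside Talk → 3
11:40am end Plenary Talk → 2
11:40am start Lightning Presentation → 3
1pm end Keynote Session → 2
1:10pm start Poster Talk → 3
3:40pm end Lightning Presentation → 2
4:50pm end Fireside Talk → 1
6:10pm end Poster Talk → 0
Peak is 3, at 11:20am (Fireside Talk, Keynote Session, Plenary Talk).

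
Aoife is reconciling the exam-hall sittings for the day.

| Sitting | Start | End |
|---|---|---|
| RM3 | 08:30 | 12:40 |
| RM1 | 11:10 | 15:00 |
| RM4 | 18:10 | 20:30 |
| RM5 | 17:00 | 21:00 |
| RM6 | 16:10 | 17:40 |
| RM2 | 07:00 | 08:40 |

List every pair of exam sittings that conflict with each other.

Two intervals overlap when each starts before the other ends.
Sorted by start: RM2, RM3, RM1, RM6, RM5, RM4.
RM3 starts before RM2 ends → RM2 and RM3 overlap.
RM1 starts after RM2 ends — done with RM2.
RM1 starts before RM3 ends → RM3 and RM1 overlap.
RM6 starts after RM3 ends — done with RM3.
RM6 starts after RM1 ends — done with RM1.
RM5 starts before RM6 ends → RM6 and RM5 overlap.
RM4 starts after RM6 ends.
RM4 starts before RM5 ends → RM5 and RM4 overlap.

RM1 & RM3, RM2 & RM3, RM4 & RM5, RM5 & RM6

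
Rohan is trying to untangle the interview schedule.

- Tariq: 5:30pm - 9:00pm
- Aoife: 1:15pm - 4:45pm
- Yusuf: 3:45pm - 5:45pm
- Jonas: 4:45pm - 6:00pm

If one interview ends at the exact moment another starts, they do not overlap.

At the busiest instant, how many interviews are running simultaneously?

3

Walk through starts and ends in time order (an end at T is processed before a start at T):
1:15pm start Aoife → 1
3:45pm start Yusuf → 2
4:45pm end Aoife → 1
4:45pm start Jonas → 2
5:30pm start Tariq → 3
5:45pm end Yusuf → 2
6:00pm end Jonas → 1
9:00pm end Tariq → 0
Peak is 3, at 5:30pm (Jonas, Tariq, Yusuf).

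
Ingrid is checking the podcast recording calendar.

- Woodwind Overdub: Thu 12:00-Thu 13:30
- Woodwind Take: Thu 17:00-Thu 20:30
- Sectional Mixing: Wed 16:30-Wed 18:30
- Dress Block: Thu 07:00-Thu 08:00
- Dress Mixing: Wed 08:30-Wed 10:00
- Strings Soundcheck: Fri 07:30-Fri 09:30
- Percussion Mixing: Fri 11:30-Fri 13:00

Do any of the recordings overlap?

Sorted by start: Dress Mixing, Sectional Mixing, Dress Block, Woodwind Overdub, Woodwind Take, Strings Soundcheck, Percussion Mixing.
Sectional Mixing starts after Dress Mixing ends, so Dress Mixing has no further overlaps.
Dress Block starts after Sectional Mixing ends, so Sectional Mixing has no further overlaps.
Woodwind Overdub starts after Dress Block ends, so Dress Block has no further overlaps.
Woodwind Take starts after Woodwind Overdub ends, so Woodwind Overdub has no further overlaps.
Strings Soundcheck starts after Woodwind Take ends, so Woodwind Take has no further overlaps.
Percussion Mixing starts after Strings Soundcheck ends.
Every pair is clear; the schedule has no overlaps.

No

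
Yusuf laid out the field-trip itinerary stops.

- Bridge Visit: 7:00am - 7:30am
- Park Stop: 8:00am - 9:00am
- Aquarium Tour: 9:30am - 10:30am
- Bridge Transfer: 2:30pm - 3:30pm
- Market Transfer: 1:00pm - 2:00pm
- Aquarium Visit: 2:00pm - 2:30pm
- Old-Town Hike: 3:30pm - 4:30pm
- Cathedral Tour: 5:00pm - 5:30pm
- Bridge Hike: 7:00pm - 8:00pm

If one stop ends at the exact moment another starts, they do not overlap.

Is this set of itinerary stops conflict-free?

Yes

Sorted by start: Bridge Visit, Park Stop, Aquarium Tour, Market Transfer, Aquarium Visit, Bridge Transfer, Old-Town Hike, Cathedral Tour, Bridge Hike.
Park Stop starts after Bridge Visit ends — done with Bridge Visit.
Aquarium Tour starts after Park Stop ends — done with Park Stop.
Market Transfer starts after Aquarium Tour ends — done with Aquarium Tour.
Aquarium Visit starts exactly when Market Transfer ends (back-to-back, no overlap) — done with Market Transfer.
Bridge Transfer starts exactly when Aquarium Visit ends (back-to-back, no overlap) — done with Aquarium Visit.
Old-Town Hike starts exactly when Bridge Transfer ends (back-to-back, no overlap) — done with Bridge Transfer.
Cathedral Tour starts after Old-Town Hike ends — done with Old-Town Hike.
Bridge Hike starts after Cathedral Tour ends.
Every pair is clear; the schedule has no overlaps.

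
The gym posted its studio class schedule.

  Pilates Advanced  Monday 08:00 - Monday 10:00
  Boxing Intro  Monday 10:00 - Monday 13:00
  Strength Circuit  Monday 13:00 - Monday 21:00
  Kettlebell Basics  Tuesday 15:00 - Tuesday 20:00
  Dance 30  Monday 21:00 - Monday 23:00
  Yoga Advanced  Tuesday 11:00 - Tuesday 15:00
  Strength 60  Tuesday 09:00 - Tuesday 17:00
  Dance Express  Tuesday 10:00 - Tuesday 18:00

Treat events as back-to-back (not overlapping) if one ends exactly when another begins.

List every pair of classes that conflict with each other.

Dance Express & Kettlebell Basics, Dance Express & Strength 60, Dance Express & Yoga Advanced, Kettlebell Basics & Strength 60, Strength 60 & Yoga Advanced

Sorted by start: Pilates Advanced, Boxing Intro, Strength Circuit, Dance 30, Strength 60, Dance Express, Yoga Advanced, Kettlebell Basics.
Boxing Intro starts exactly when Pilates Advanced ends (back-to-back, no overlap), so nothing later overlaps Pilates Advanced either.
Strength Circuit starts exactly when Boxing Intro ends (back-to-back, no overlap), so nothing later overlaps Boxing Intro either.
Dance 30 starts exactly when Strength Circuit ends (back-to-back, no overlap), so nothing later overlaps Strength Circuit either.
Strength 60 starts after Dance 30 ends, so nothing later overlaps Dance 30 either.
Dance Express starts before Strength 60 ends → Strength 60 and Dance Express overlap.
Yoga Advanced starts before Strength 60 ends → Strength 60 and Yoga Advanced overlap.
Kettlebell Basics starts before Strength 60 ends → Strength 60 and Kettlebell Basics overlap.
Yoga Advanced starts before Dance Express ends → Dance Express and Yoga Advanced overlap.
Kettlebell Basics starts before Dance Express ends → Dance Express and Kettlebell Basics overlap.
Kettlebell Basics starts exactly when Yoga Advanced ends (back-to-back, no overlap).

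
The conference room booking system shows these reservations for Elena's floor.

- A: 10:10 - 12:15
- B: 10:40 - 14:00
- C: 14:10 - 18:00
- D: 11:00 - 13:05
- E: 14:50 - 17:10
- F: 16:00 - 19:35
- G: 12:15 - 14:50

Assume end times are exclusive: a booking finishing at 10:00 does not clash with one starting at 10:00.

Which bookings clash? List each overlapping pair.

Sorted by start: A, B, D, G, C, E, F.
B starts before A ends → A and B overlap.
D starts before A ends → A and D overlap.
G starts exactly when A ends (back-to-back, no overlap), so nothing later overlaps A either.
D starts before B ends → B and D overlap.
G starts before B ends → B and G overlap.
C starts after B ends, so nothing later overlaps B either.
G starts before D ends → D and G overlap.
C starts after D ends, so nothing later overlaps D either.
C starts before G ends → G and C overlap.
E starts exactly when G ends (back-to-back, no overlap), so nothing later overlaps G either.
E starts before C ends → C and E overlap.
F starts before C ends → C and F overlap.
F starts before E ends → E and F overlap.

A & B, A & D, B & D, B & G, C & E, C & F, C & G, D & G, E & F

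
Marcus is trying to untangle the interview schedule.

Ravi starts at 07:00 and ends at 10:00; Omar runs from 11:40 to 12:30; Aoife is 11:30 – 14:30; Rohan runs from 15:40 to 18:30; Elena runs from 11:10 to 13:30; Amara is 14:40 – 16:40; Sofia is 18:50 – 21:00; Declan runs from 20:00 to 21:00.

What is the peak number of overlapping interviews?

Sort all start/end points and keep a running count:
07:00 start Ravi → 1
10:00 end Ravi → 0
11:10 start Elena → 1
11:30 start Aoife → 2
11:40 start Omar → 3
12:30 end Omar → 2
13:30 end Elena → 1
14:30 end Aoife → 0
14:40 start Amara → 1
15:40 start Rohan → 2
16:40 end Amara → 1
18:30 end Rohan → 0
18:50 start Sofia → 1
20:00 start Declan → 2
21:00 end Declan → 1
21:00 end Sofia → 0
Peak is 3, at 11:40 (Aoife, Elena, Omar).

3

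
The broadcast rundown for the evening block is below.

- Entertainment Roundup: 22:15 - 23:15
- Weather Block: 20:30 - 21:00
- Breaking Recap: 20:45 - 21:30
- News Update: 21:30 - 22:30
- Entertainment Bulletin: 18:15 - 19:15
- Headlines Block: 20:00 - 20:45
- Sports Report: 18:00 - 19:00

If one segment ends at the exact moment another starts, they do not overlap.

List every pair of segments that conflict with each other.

Sorted by start: Sports Report, Entertainment Bulletin, Headlines Block, Weather Block, Breaking Recap, News Update, Entertainment Roundup.
Entertainment Bulletin starts before Sports Report ends → Sports Report and Entertainment Bulletin overlap.
Headlines Block starts after Sports Report ends, so nothing later overlaps Sports Report either.
Headlines Block starts after Entertainment Bulletin ends, so nothing later overlaps Entertainment Bulletin either.
Weather Block starts before Headlines Block ends → Headlines Block and Weather Block overlap.
Breaking Recap starts exactly when Headlines Block ends (back-to-back, no overlap), so nothing later overlaps Headlines Block either.
Breaking Recap starts before Weather Block ends → Weather Block and Breaking Recap overlap.
News Update starts after Weather Block ends, so nothing later overlaps Weather Block either.
News Update starts exactly when Breaking Recap ends (back-to-back, no overlap), so nothing later overlaps Breaking Recap either.
Entertainment Roundup starts before News Update ends → News Update and Entertainment Roundup overlap.

Breaking Recap & Weather Block, Entertainment Bulletin & Sports Report, Entertainment Roundup & News Update, Headlines Block & Weather Block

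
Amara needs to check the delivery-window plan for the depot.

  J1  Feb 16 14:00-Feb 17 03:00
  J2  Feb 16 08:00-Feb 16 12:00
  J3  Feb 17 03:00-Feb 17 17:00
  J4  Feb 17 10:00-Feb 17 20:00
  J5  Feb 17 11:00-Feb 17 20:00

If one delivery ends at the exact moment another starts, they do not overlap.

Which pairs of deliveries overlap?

Check each pair: they overlap iff neither finishes before the other starts.
Sorted by start: J2, J1, J3, J4, J5.
J1 starts after J2 ends — done with J2.
J3 starts exactly when J1 ends (back-to-back, no overlap) — done with J1.
J4 starts before J3 ends → J3 and J4 overlap.
J5 starts before J3 ends → J3 and J5 overlap.
J5 starts before J4 ends → J4 and J5 overlap.

J3 & J4, J3 & J5, J4 & J5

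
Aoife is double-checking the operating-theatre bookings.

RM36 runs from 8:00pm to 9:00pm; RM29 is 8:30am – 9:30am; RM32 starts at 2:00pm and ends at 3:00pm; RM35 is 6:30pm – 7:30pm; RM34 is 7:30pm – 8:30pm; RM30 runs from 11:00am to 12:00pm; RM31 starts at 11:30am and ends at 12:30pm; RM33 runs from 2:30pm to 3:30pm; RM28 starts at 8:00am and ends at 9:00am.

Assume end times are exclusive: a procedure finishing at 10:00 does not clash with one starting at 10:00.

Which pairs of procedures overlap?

Sorted by start: RM28, RM29, RM30, RM31, RM32, RM33, RM35, RM34, RM36.
RM29 starts before RM28 ends → RM28 and RM29 overlap.
RM30 starts after RM28 ends; RM28 is clear from here.
RM30 starts after RM29 ends; RM29 is clear from here.
RM31 starts before RM30 ends → RM30 and RM31 overlap.
RM32 starts after RM30 ends; RM30 is clear from here.
RM32 starts after RM31 ends; RM31 is clear from here.
RM33 starts before RM32 ends → RM32 and RM33 overlap.
RM35 starts after RM32 ends; RM32 is clear from here.
RM35 starts after RM33 ends; RM33 is clear from here.
RM34 starts exactly when RM35 ends (back-to-back, no overlap); RM35 is clear from here.
RM36 starts before RM34 ends → RM34 and RM36 overlap.

RM28 & RM29, RM30 & RM31, RM32 & RM33, RM34 & RM36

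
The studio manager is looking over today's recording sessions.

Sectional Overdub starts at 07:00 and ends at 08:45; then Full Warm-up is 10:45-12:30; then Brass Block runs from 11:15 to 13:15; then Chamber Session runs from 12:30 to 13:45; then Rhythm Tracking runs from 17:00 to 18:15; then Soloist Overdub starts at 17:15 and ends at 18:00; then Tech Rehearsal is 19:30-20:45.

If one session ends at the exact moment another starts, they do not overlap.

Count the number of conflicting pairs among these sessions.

3

Two intervals overlap when each starts before the other ends.
Sorted by start: Sectional Overdub, Full Warm-up, Brass Block, Chamber Session, Rhythm Tracking, Soloist Overdub, Tech Rehearsal.
Full Warm-up starts after Sectional Overdub ends, so Sectional Overdub has no further overlaps.
Brass Block starts before Full Warm-up ends → Full Warm-up and Brass Block overlap.
Chamber Session starts exactly when Full Warm-up ends (back-to-back, no overlap), so Full Warm-up has no further overlaps.
Chamber Session starts before Brass Block ends → Brass Block and Chamber Session overlap.
Rhythm Tracking starts after Brass Block ends, so Brass Block has no further overlaps.
Rhythm Tracking starts after Chamber Session ends, so Chamber Session has no further overlaps.
Soloist Overdub starts before Rhythm Tracking ends → Rhythm Tracking and Soloist Overdub overlap.
Tech Rehearsal starts after Rhythm Tracking ends.
Tech Rehearsal starts after Soloist Overdub ends.
Overlapping pairs: Brass Block & Chamber Session, Brass Block & Full Warm-up, Rhythm Tracking & Soloist Overdub — 3 in total.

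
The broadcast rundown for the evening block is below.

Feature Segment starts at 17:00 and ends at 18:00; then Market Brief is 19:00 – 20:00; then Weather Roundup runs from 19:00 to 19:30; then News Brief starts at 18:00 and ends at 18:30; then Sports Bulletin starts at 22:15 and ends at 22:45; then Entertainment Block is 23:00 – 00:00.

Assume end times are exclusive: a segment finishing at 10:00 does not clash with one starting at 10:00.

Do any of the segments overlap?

Two intervals overlap when each starts before the other ends.
Sorted by start: Feature Segment, News Brief, Market Brief, Weather Roundup, Sports Bulletin, Entertainment Block.
News Brief starts exactly when Feature Segment ends (back-to-back, no overlap), so Feature Segment has no further overlaps.
Market Brief starts after News Brief ends, so News Brief has no further overlaps.
Weather Roundup starts before Market Brief ends → Market Brief and Weather Roundup overlap.
That's a conflict, so the schedule is not conflict-free.

Yes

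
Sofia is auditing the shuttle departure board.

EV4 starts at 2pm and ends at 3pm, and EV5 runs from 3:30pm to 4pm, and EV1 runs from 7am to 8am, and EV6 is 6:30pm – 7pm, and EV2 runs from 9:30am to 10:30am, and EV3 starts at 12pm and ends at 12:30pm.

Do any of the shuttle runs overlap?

No

Sorted by start: EV1, EV2, EV3, EV4, EV5, EV6.
EV2 starts after EV1 ends, so nothing later overlaps EV1 either.
EV3 starts after EV2 ends, so nothing later overlaps EV2 either.
EV4 starts after EV3 ends, so nothing later overlaps EV3 either.
EV5 starts after EV4 ends, so nothing later overlaps EV4 either.
EV6 starts after EV5 ends.
Every pair is clear; the schedule has no overlaps.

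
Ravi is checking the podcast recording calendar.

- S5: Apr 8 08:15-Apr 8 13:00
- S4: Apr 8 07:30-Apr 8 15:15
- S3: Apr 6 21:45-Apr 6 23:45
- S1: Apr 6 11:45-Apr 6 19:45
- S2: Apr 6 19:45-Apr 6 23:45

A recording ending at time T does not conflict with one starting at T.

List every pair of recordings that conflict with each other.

S2 & S3, S4 & S5

Sorted by start: S1, S2, S3, S4, S5.
S2 starts exactly when S1 ends (back-to-back, no overlap), so nothing later overlaps S1 either.
S3 starts before S2 ends → S2 and S3 overlap.
S4 starts after S2 ends, so nothing later overlaps S2 either.
S4 starts after S3 ends, so nothing later overlaps S3 either.
S5 starts before S4 ends → S4 and S5 overlap.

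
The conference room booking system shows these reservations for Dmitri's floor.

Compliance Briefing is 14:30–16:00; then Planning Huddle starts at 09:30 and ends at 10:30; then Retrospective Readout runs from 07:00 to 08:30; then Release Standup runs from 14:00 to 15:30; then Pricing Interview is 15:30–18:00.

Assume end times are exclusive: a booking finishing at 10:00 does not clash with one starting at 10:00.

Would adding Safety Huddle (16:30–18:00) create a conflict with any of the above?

Retrospective Readout: ends 08:30 at or before Safety Huddle starts 16:30 → clear.
Planning Huddle: ends 10:30 at or before Safety Huddle starts 16:30 → clear.
Release Standup: ends 15:30 at or before Safety Huddle starts 16:30 → clear.
Compliance Briefing: ends 16:00 at or before Safety Huddle starts 16:30 → clear.
Pricing Interview: starts 15:30 before Safety Huddle ends 18:00, and ends 18:00 after Safety Huddle starts 16:30 → overlap.
Safety Huddle overlaps Pricing Interview.

Yes — it overlaps Pricing Interview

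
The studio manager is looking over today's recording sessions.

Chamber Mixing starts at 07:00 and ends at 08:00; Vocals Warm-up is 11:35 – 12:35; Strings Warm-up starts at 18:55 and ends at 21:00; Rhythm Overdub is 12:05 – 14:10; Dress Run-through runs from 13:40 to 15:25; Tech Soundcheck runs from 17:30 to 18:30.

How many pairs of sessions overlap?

Two intervals overlap when each starts before the other ends.
Sorted by start: Chamber Mixing, Vocals Warm-up, Rhythm Overdub, Dress Run-through, Tech Soundcheck, Strings Warm-up.
Vocals Warm-up starts after Chamber Mixing ends, so nothing later overlaps Chamber Mixing either.
Rhythm Overdub starts before Vocals Warm-up ends → Vocals Warm-up and Rhythm Overdub overlap.
Dress Run-through starts after Vocals Warm-up ends, so nothing later overlaps Vocals Warm-up either.
Dress Run-through starts before Rhythm Overdub ends → Rhythm Overdub and Dress Run-through overlap.
Tech Soundcheck starts after Rhythm Overdub ends, so nothing later overlaps Rhythm Overdub either.
Tech Soundcheck starts after Dress Run-through ends, so nothing later overlaps Dress Run-through either.
Strings Warm-up starts after Tech Soundcheck ends.
Overlapping pairs: Dress Run-through & Rhythm Overdub, Rhythm Overdub & Vocals Warm-up — 2 in total.

2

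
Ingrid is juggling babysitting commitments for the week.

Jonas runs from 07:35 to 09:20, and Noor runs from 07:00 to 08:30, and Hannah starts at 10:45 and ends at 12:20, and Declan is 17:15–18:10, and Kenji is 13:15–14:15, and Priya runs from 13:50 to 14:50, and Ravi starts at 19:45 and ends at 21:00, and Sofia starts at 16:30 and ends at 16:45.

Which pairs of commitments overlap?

Sorted by start: Noor, Jonas, Hannah, Kenji, Priya, Sofia, Declan, Ravi.
Jonas starts before Noor ends → Noor and Jonas overlap.
Hannah starts after Noor ends; Noor is clear from here.
Hannah starts after Jonas ends; Jonas is clear from here.
Kenji starts after Hannah ends; Hannah is clear from here.
Priya starts before Kenji ends → Kenji and Priya overlap.
Sofia starts after Kenji ends; Kenji is clear from here.
Sofia starts after Priya ends; Priya is clear from here.
Declan starts after Sofia ends; Sofia is clear from here.
Ravi starts after Declan ends.

Jonas & Noor, Kenji & Priya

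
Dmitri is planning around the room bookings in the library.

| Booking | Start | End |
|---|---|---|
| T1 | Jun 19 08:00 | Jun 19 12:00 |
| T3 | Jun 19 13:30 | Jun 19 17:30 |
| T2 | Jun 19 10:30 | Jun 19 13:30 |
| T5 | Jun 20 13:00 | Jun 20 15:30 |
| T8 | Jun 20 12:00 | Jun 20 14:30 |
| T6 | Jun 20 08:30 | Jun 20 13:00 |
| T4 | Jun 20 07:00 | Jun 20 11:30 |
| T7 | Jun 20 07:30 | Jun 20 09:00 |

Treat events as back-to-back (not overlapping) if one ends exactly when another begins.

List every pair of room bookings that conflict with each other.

T1 & T2, T4 & T6, T4 & T7, T5 & T8, T6 & T7, T6 & T8

Sorted by start: T1, T2, T3, T4, T7, T6, T8, T5.
T2 starts before T1 ends → T1 and T2 overlap.
T3 starts after T1 ends, so nothing later overlaps T1 either.
T3 starts exactly when T2 ends (back-to-back, no overlap), so nothing later overlaps T2 either.
T4 starts after T3 ends, so nothing later overlaps T3 either.
T7 starts before T4 ends → T4 and T7 overlap.
T6 starts before T4 ends → T4 and T6 overlap.
T8 starts after T4 ends, so nothing later overlaps T4 either.
T6 starts before T7 ends → T7 and T6 overlap.
T8 starts after T7 ends, so nothing later overlaps T7 either.
T8 starts before T6 ends → T6 and T8 overlap.
T5 starts exactly when T6 ends (back-to-back, no overlap).
T5 starts before T8 ends → T8 and T5 overlap.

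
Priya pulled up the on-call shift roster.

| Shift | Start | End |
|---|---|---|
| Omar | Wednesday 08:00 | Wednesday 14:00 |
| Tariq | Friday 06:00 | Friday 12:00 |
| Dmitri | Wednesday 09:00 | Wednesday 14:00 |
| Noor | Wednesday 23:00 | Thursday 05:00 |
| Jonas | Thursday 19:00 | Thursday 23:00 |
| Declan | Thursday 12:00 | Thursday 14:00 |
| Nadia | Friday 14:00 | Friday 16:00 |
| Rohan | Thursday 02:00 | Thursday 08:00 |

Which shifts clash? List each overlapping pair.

Dmitri & Omar, Noor & Rohan

Sorted by start: Omar, Dmitri, Noor, Rohan, Declan, Jonas, Tariq, Nadia.
Dmitri starts before Omar ends → Omar and Dmitri overlap.
Noor starts after Omar ends; Omar is clear from here.
Noor starts after Dmitri ends; Dmitri is clear from here.
Rohan starts before Noor ends → Noor and Rohan overlap.
Declan starts after Noor ends; Noor is clear from here.
Declan starts after Rohan ends; Rohan is clear from here.
Jonas starts after Declan ends; Declan is clear from here.
Tariq starts after Jonas ends; Jonas is clear from here.
Nadia starts after Tariq ends.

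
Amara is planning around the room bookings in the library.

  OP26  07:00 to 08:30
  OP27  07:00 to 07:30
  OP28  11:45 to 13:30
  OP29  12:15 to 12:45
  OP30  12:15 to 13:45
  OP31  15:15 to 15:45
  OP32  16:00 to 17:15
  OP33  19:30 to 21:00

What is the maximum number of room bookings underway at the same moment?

3

Walk through starts and ends in time order (an end at T is processed before a start at T):
07:00 start OP26 → 1
07:00 start OP27 → 2
07:30 end OP27 → 1
08:30 end OP26 → 0
11:45 start OP28 → 1
12:15 start OP29 → 2
12:15 start OP30 → 3
12:45 end OP29 → 2
13:30 end OP28 → 1
13:45 end OP30 → 0
15:15 start OP31 → 1
15:45 end OP31 → 0
16:00 start OP32 → 1
17:15 end OP32 → 0
19:30 start OP33 → 1
21:00 end OP33 → 0
Peak is 3, at 12:15 (OP28, OP29, OP30).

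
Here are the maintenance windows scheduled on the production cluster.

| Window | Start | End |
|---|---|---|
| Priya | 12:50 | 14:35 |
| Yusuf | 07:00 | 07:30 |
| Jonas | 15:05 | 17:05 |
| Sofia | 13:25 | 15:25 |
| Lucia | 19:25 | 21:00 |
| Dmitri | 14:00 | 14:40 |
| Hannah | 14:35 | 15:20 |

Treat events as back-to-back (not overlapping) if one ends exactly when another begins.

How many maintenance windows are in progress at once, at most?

3

Walk through starts and ends in time order (an end at T is processed before a start at T):
07:00 start Yusuf → 1
07:30 end Yusuf → 0
12:50 start Priya → 1
13:25 start Sofia → 2
14:00 start Dmitri → 3
14:35 end Priya → 2
14:35 start Hannah → 3
14:40 end Dmitri → 2
15:05 start Jonas → 3
15:20 end Hannah → 2
15:25 end Sofia → 1
17:05 end Jonas → 0
19:25 start Lucia → 1
21:00 end Lucia → 0
Peak is 3, at 14:00 (Dmitri, Priya, Sofia).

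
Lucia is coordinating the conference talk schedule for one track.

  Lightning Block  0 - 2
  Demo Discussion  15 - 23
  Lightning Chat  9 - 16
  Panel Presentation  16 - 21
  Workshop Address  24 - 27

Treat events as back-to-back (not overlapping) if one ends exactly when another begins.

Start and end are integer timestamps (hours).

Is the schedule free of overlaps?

Check each pair: they overlap iff neither finishes before the other starts.
Sorted by start: Lightning Block, Lightning Chat, Demo Discussion, Panel Presentation, Workshop Address.
Lightning Chat starts after Lightning Block ends, so Lightning Block has no further overlaps.
Demo Discussion starts before Lightning Chat ends → Lightning Chat and Demo Discussion overlap.
That's a conflict, so the schedule is not conflict-free.

No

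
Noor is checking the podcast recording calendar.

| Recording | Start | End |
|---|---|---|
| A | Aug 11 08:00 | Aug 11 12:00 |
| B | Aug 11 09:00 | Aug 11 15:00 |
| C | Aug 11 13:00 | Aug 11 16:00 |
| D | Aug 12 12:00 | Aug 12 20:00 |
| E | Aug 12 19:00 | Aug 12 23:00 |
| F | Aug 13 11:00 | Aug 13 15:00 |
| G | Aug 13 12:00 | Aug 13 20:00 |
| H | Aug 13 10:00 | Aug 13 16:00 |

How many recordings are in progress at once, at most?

Sweep the timeline, counting +1 at each start and −1 at each end (ends before starts at a tie):
Aug 11 08:00 start A → 1
Aug 11 09:00 start B → 2
Aug 11 12:00 end A → 1
Aug 11 13:00 start C → 2
Aug 11 15:00 end B → 1
Aug 11 16:00 end C → 0
Aug 12 12:00 start D → 1
Aug 12 19:00 start E → 2
Aug 12 20:00 end D → 1
Aug 12 23:00 end E → 0
Aug 13 10:00 start H → 1
Aug 13 11:00 start F → 2
Aug 13 12:00 start G → 3
Aug 13 15:00 end F → 2
Aug 13 16:00 end H → 1
Aug 13 20:00 end G → 0
Peak is 3, at Aug 13 12:00 (F, G, H).

3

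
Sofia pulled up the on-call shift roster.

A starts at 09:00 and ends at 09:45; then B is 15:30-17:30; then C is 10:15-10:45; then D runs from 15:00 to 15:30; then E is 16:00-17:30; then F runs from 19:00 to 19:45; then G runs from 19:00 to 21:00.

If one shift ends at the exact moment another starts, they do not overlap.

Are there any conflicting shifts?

Yes

Sorted by start: A, C, D, B, E, F, G.
C starts after A ends, so A has no further overlaps.
D starts after C ends, so C has no further overlaps.
B starts exactly when D ends (back-to-back, no overlap), so D has no further overlaps.
E starts before B ends → B and E overlap.
That's a conflict, so the schedule is not conflict-free.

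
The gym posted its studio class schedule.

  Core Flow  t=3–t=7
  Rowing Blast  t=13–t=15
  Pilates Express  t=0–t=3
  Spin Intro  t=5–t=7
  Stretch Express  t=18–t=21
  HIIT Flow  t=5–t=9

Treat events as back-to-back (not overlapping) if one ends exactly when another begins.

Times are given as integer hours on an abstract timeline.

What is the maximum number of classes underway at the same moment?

Walk through starts and ends in time order (an end at T is processed before a start at T):
t=0 start Pilates Express → 1
t=3 end Pilates Express → 0
t=3 start Core Flow → 1
t=5 start HIIT Flow → 2
t=5 start Spin Intro → 3
t=7 end Core Flow → 2
t=7 end Spin Intro → 1
t=9 end HIIT Flow → 0
t=13 start Rowing Blast → 1
t=15 end Rowing Blast → 0
t=18 start Stretch Express → 1
t=21 end Stretch Express → 0
Peak is 3, at t=5 (Core Flow, HIIT Flow, Spin Intro).

3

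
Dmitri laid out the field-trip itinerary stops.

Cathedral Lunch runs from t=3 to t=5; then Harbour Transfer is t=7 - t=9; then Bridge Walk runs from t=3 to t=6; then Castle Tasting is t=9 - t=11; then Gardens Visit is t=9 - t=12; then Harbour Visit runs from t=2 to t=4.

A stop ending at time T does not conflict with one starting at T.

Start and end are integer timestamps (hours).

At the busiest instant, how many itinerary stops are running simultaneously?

3

Walk through starts and ends in time order (an end at T is processed before a start at T):
t=2 start Harbour Visit → 1
t=3 start Bridge Walk → 2
t=3 start Cathedral Lunch → 3
t=4 end Harbour Visit → 2
t=5 end Cathedral Lunch → 1
t=6 end Bridge Walk → 0
t=7 start Harbour Transfer → 1
t=9 end Harbour Transfer → 0
t=9 start Castle Tasting → 1
t=9 start Gardens Visit → 2
t=11 end Castle Tasting → 1
t=12 end Gardens Visit → 0
Peak is 3, at t=3 (Bridge Walk, Cathedral Lunch, Harbour Visit).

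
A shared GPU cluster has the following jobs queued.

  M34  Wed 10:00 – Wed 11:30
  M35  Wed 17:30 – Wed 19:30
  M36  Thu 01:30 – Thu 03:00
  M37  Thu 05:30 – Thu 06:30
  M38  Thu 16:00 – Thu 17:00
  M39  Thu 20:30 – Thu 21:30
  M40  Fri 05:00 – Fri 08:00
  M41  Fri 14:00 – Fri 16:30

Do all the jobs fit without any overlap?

Yes

Sorted by start: M34, M35, M36, M37, M38, M39, M40, M41.
M35 starts after M34 ends — done with M34.
M36 starts after M35 ends — done with M35.
M37 starts after M36 ends — done with M36.
M38 starts after M37 ends — done with M37.
M39 starts after M38 ends — done with M38.
M40 starts after M39 ends — done with M39.
M41 starts after M40 ends.
Every pair is clear; the schedule has no overlaps.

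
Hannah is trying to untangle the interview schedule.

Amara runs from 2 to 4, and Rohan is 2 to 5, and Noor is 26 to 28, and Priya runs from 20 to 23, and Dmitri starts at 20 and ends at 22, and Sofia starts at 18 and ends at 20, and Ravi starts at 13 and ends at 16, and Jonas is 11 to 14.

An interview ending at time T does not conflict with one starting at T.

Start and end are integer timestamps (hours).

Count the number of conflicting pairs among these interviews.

3

Sorted by start: Amara, Rohan, Jonas, Ravi, Sofia, Priya, Dmitri, Noor.
Rohan starts before Amara ends → Amara and Rohan overlap.
Jonas starts after Amara ends, so nothing later overlaps Amara either.
Jonas starts after Rohan ends, so nothing later overlaps Rohan either.
Ravi starts before Jonas ends → Jonas and Ravi overlap.
Sofia starts after Jonas ends, so nothing later overlaps Jonas either.
Sofia starts after Ravi ends, so nothing later overlaps Ravi either.
Priya starts exactly when Sofia ends (back-to-back, no overlap), so nothing later overlaps Sofia either.
Dmitri starts before Priya ends → Priya and Dmitri overlap.
Noor starts after Priya ends.
Noor starts after Dmitri ends.
Overlapping pairs: Amara & Rohan, Dmitri & Priya, Jonas & Ravi — 3 in total.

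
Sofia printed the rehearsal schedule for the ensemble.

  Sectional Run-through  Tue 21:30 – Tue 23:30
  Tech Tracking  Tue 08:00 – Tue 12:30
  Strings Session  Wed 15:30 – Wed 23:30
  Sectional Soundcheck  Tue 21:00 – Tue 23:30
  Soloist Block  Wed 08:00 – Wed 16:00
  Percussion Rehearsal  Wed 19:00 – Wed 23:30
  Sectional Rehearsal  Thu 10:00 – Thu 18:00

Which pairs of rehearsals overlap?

Percussion Rehearsal & Strings Session, Sectional Run-through & Sectional Soundcheck, Soloist Block & Strings Session

Two intervals overlap when each starts before the other ends.
Sorted by start: Tech Tracking, Sectional Soundcheck, Sectional Run-through, Soloist Block, Strings Session, Percussion Rehearsal, Sectional Rehearsal.
Sectional Soundcheck starts after Tech Tracking ends, so nothing later overlaps Tech Tracking either.
Sectional Run-through starts before Sectional Soundcheck ends → Sectional Soundcheck and Sectional Run-through overlap.
Soloist Block starts after Sectional Soundcheck ends, so nothing later overlaps Sectional Soundcheck either.
Soloist Block starts after Sectional Run-through ends, so nothing later overlaps Sectional Run-through either.
Strings Session starts before Soloist Block ends → Soloist Block and Strings Session overlap.
Percussion Rehearsal starts after Soloist Block ends, so nothing later overlaps Soloist Block either.
Percussion Rehearsal starts before Strings Session ends → Strings Session and Percussion Rehearsal overlap.
Sectional Rehearsal starts after Strings Session ends.
Sectional Rehearsal starts after Percussion Rehearsal ends.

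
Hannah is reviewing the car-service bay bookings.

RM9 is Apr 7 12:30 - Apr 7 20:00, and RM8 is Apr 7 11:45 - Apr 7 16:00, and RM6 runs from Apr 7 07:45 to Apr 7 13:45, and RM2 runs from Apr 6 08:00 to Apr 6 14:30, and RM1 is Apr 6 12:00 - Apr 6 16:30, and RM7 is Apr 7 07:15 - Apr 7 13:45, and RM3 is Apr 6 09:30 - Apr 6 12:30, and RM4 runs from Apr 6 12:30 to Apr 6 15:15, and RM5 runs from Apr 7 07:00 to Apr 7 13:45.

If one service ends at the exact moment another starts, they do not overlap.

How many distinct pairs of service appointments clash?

15

Sorted by start: RM2, RM3, RM1, RM4, RM5, RM7, RM6, RM8, RM9.
RM3 starts before RM2 ends → RM2 and RM3 overlap.
RM1 starts before RM2 ends → RM2 and RM1 overlap.
RM4 starts before RM2 ends → RM2 and RM4 overlap.
RM5 starts after RM2 ends, so nothing later overlaps RM2 either.
RM1 starts before RM3 ends → RM3 and RM1 overlap.
RM4 starts exactly when RM3 ends (back-to-back, no overlap), so nothing later overlaps RM3 either.
RM4 starts before RM1 ends → RM1 and RM4 overlap.
RM5 starts after RM1 ends, so nothing later overlaps RM1 either.
RM5 starts after RM4 ends, so nothing later overlaps RM4 either.
RM7 starts before RM5 ends → RM5 and RM7 overlap.
RM6 starts before RM5 ends → RM5 and RM6 overlap.
RM8 starts before RM5 ends → RM5 and RM8 overlap.
RM9 starts before RM5 ends → RM5 and RM9 overlap.
RM6 starts before RM7 ends → RM7 and RM6 overlap.
RM8 starts before RM7 ends → RM7 and RM8 overlap.
RM9 starts before RM7 ends → RM7 and RM9 overlap.
RM8 starts before RM6 ends → RM6 and RM8 overlap.
RM9 starts before RM6 ends → RM6 and RM9 overlap.
RM9 starts before RM8 ends → RM8 and RM9 overlap.
Overlapping pairs: RM1 & RM2, RM1 & RM3, RM1 & RM4, RM2 & RM3, RM2 & RM4, RM5 & RM6, RM5 & RM7, RM5 & RM8, RM5 & RM9, RM6 & RM7, RM6 & RM8, RM6 & RM9, RM7 & RM8, RM7 & RM9, RM8 & RM9 — 15 in total.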